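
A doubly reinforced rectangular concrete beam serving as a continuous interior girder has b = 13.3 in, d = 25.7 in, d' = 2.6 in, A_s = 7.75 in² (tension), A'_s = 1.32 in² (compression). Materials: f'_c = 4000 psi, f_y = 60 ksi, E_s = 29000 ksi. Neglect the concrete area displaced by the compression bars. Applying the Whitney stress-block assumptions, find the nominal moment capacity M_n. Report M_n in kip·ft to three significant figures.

M_n ≈ 842 kip·ft

Assume both steels yield.
a = (A_s − A'_s) f_y/(0.85 f'_c b) = (7.75 − 1.32) × 60/(0.85 × 4 × 13.3) = 8.532 in.
c = a/β₁ = 8.532/0.85 = 10.038 in; ε'_s = 0.003(c − d')/c = 0.0022 ≥ ε_y = 0.0021, so the compression steel yields.
M_n = (A_s − A'_s) f_y (d − a/2) + A'_s f_y (d − d') = 385.8 × (25.7 − 4.266) + 79.2 × (25.7 − 2.6) = 8269.2 + 1829.5 = 10098.7 kip·in = 10098.7/12 = 841.56 kip·ft.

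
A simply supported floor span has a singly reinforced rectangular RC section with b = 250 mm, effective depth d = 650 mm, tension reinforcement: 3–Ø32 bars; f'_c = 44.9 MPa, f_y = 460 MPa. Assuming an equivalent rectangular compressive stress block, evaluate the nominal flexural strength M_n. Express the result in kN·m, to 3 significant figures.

A_s = 3 × 804 = 2412 mm².
T = A_s f_y = 2412 × 460 = 1109520 N = 1109.52 kN.
From C = T: a = T/(0.85 f'_c b) = 1109520/(0.85 × 44.9 × 250) = 116.29 mm.
M_n = T(d − a/2) = 1109.52 kN × (650 − 58.145) mm = 656.67 kN·m.

M_n ≈ 657 kN·m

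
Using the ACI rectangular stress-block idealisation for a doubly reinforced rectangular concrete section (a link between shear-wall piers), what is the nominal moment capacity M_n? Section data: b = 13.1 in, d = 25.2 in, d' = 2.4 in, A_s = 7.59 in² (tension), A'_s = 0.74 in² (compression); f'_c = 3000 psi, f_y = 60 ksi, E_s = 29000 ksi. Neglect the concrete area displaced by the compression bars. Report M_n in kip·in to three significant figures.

Assume both steels yield.
a = (A_s − A'_s) f_y/(0.85 f'_c b) = (7.59 − 0.74) × 60/(0.85 × 3 × 13.1) = 12.304 in.
c = a/β₁ = 12.304/0.85 = 14.475 in; ε'_s = 0.003(c − d')/c = 0.0025 ≥ ε_y = 0.0021, so the compression steel yields.
M_n = (A_s − A'_s) f_y (d − a/2) + A'_s f_y (d − d') = 411 × (25.2 − 6.152) + 44.4 × (25.2 − 2.4) = 7828.7 + 1012.3 = 8841.0 kip·in.

M_n ≈ 8840 kip·in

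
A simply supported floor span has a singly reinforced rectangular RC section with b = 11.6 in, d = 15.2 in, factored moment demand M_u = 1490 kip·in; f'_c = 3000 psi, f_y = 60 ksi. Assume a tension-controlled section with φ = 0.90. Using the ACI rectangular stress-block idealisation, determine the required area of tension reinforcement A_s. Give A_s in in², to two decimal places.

A_s ≈ 2.11 in²

M_n = M_u/φ = 1490/0.90 = 1655.56 kip·in.
From M_n = 0.85 f'_c a b (d − a/2):
a = d − √(d² − 2M_n/(0.85 f'_c b)) = 15.2 − √(15.2² − 2 × 1655.56/(0.85 × 3 × 11.6)) = 4.287 in.
A_s = 0.85 f'_c a b / f_y = 0.85 × 3 × 4.287 × 11.6 / 60 = 2.113 in².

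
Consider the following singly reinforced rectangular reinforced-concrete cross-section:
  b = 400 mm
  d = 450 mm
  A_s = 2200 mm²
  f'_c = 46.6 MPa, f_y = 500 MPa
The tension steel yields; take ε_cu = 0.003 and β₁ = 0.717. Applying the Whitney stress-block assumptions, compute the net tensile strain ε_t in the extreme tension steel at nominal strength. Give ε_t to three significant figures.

a = A_s f_y/(0.85 f'_c b) = 69.43 mm.
β₁ = 0.717, so c = a/β₁ = 69.43/0.717 = 96.83 mm.
From the linear strain diagram with ε_cu = 0.003: ε_t = 0.003 (d − c)/c = 0.003 × (450 − 96.83)/96.83 = 0.0109.
Since ε_t ≥ 0.005, the section is tension-controlled.

ε_t ≈ 0.0109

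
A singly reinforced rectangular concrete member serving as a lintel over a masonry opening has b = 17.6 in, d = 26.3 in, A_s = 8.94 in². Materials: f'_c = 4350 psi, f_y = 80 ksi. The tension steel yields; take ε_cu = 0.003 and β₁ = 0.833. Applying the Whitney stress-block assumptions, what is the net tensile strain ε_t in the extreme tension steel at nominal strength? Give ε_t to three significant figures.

a = A_s f_y/(0.85 f'_c b) = 10.990 in.
β₁ = 0.833, so c = a/β₁ = 10.990/0.833 = 13.193 in.
From the linear strain diagram with ε_cu = 0.003: ε_t = 0.003 (d − c)/c = 0.003 × (26.3 − 13.193)/13.193 = 0.00298.
ε_t < 0.004 — the section is over-reinforced for flexure under ACI limits.

ε_t ≈ 0.00298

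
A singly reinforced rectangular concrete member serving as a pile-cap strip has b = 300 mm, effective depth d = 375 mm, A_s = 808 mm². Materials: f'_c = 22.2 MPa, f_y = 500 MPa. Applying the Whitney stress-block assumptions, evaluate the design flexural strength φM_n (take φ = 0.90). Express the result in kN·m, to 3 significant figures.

T = A_s f_y = 808 × 500 = 404000 N = 404 kN.
From C = T: a = T/(0.85 f'_c b) = 404000/(0.85 × 22.2 × 300) = 71.37 mm.
M_n = T(d − a/2) = 404 kN × (375 − 35.685) mm = 137.08 kN·m.
φM_n = 0.90 × 137.08 = 123.37 kN·m.

φM_n ≈ 123 kN·m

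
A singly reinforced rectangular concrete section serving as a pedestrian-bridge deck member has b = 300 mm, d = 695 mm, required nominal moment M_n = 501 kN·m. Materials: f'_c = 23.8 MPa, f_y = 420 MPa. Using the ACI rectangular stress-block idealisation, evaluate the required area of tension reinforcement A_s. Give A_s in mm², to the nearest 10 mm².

With M_n = 0.85 f'_c a b (d − a/2), solve the quadratic for a:
a = d − √(d² − 2M_n/(0.85 f'_c b)) = 695 − √(695² − 2 × 501×10⁶/(0.85 × 23.8 × 300)) = 131.15 mm.
A_s = 0.85 f'_c a b / f_y = 0.85 × 23.8 × 131.15 × 300 / 420 = 1895.1 mm².

A_s ≈ 1900 mm²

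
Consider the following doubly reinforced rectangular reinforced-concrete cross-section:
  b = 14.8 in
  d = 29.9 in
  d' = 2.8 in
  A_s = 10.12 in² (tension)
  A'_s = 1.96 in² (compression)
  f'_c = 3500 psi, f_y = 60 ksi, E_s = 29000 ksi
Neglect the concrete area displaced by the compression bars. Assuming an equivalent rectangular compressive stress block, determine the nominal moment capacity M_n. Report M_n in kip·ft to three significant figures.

M_n ≈ 1260 kip·ft

Assume both steels yield.
a = (A_s − A'_s) f_y/(0.85 f'_c b) = (10.12 − 1.96) × 60/(0.85 × 3.5 × 14.8) = 11.120 in.
c = a/β₁ = 11.120/0.85 = 13.082 in; ε'_s = 0.003(c − d')/c = 0.0024 ≥ ε_y = 0.0021, so the compression steel yields.
M_n = (A_s − A'_s) f_y (d − a/2) + A'_s f_y (d − d') = 489.6 × (29.9 − 5.56) + 117.6 × (29.9 − 2.8) = 11916.9 + 3187.0 = 15103.9 kip·in = 15103.9/12 = 1258.66 kip·ft.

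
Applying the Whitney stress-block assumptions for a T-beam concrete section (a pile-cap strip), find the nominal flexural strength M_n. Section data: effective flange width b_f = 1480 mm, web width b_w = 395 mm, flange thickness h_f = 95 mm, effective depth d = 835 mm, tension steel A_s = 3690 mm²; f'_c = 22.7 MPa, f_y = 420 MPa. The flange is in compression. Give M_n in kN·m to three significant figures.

M_n ≈ 1250 kN·m

Tension: T = A_s f_y = 3690 × 420 = 1549800 N.
Try a within the flange: a = T/(0.85 f'_c b_f) = 1549800/(0.85 × 22.7 × 1480) = 54.27 mm.
Since a = 54.27 ≤ h_f = 95 mm, the stress block lies entirely in the flange; analyse as a rectangular beam of width b_f.
M_n = T(d − a/2) = 1549800 × (835 − 27.135) = 1252.03 × 10⁶ N·mm.
M_n = 1252.03 kN·m.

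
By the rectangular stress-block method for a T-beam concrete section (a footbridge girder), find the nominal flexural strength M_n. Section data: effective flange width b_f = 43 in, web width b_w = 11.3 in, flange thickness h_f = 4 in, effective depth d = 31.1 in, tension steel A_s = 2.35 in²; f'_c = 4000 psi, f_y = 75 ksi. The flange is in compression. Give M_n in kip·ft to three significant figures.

M_n ≈ 448 kip·ft

Tension: T = A_s f_y = 2.35 × 75 = 176.25 kips.
Try a within the flange: a = T/(0.85 f'_c b_f) = 176.25/(0.85 × 4 × 43) = 1.206 in.
Since a = 1.206 ≤ h_f = 4 in, the stress block lies entirely in the flange; analyse as a rectangular beam of width b_f.
M_n = T(d − a/2) = 176.25 × (31.1 − 0.603) = 5375.1 kip·in.
M_n = 5375.1/12 = 447.93 kip·ft.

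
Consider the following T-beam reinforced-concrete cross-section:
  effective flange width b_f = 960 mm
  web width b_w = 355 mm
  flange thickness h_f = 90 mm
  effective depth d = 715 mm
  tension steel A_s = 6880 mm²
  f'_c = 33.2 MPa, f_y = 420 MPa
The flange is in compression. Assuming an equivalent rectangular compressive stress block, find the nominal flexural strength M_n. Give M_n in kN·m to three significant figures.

M_n ≈ 1910 kN·m

Tension: T = A_s f_y = 6880 × 420 = 2889600 N.
Try a within the flange: a = T/(0.85 f'_c b_f) = 2889600/(0.85 × 33.2 × 960) = 106.66 mm.
a = 106.66 > h_f = 90 mm: the block extends into the web. Split into flange-overhang and web parts.
C_f = 0.85 f'_c (b_f − b_w) h_f = 0.85 × 33.2 × (960 − 355) × 90 = 1536579 N.
Remaining web compression depth: a_w = (T − C_f)/(0.85 f'_c b_w) = (2889600 − 1536579)/(0.85 × 33.2 × 355) = 135.06 mm.
M_n = C_f(d − h_f/2) + (T − C_f)(d − a_w/2) = 1536579 × (715 − 45) + 1353021 × (715 − 67.53) = 1029.51 + 876.04 = 1905.55 × 10⁶ N·mm.
M_n = 1905.55 kN·m.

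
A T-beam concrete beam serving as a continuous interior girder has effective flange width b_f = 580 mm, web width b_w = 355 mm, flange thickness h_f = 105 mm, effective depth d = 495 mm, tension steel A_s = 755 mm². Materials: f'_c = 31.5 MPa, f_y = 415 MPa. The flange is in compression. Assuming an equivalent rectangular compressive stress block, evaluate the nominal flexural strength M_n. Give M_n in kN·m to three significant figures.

Tension: T = A_s f_y = 755 × 415 = 313325 N.
Try a within the flange: a = T/(0.85 f'_c b_f) = 313325/(0.85 × 31.5 × 580) = 20.18 mm.
Since a = 20.18 ≤ h_f = 105 mm, the stress block lies entirely in the flange; analyse as a rectangular beam of width b_f.
M_n = T(d − a/2) = 313325 × (495 − 10.09) = 151.93 × 10⁶ N·mm.
M_n = 151.93 kN·m.

M_n ≈ 152 kN·m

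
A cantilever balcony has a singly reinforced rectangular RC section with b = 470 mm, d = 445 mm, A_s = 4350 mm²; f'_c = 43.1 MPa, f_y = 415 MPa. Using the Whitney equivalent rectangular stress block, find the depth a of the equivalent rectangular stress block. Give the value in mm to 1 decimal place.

T = A_s f_y = 4350 × 415 = 1805250 N = 1805.25 kN.
Setting C = 0.85 f'_c a b equal to T: a = 1805250/(0.85 × 43.1 × 470) = 104.8 mm.

a ≈ 104.8 mm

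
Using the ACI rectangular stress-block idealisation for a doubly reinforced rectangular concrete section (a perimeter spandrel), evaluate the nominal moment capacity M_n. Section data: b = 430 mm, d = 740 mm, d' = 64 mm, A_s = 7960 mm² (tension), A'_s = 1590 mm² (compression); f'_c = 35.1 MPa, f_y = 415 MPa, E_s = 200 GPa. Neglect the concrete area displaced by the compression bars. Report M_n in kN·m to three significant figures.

M_n ≈ 2130 kN·m

Assume both tension and compression steel yield.
Net tension couple steel: A_s − A'_s = 6370 mm².
a = (A_s − A'_s) f_y / (0.85 f'_c b) = 2643550/(0.85 × 35.1 × 430) = 206.06 mm.
c = a/β₁ = 206.06/0.799 = 257.90 mm; ε'_s = 0.003(c − d')/c = 0.0023 ≥ f_y/E_s = 0.0021, so compression steel does yield.
M_n = (A_s − A'_s) f_y (d − a/2) + A'_s f_y (d − d') = [2643550 × (740 − 103.03) + 659850 × (740 − 64)] × 10⁻⁶ = 1683.86 + 446.06 = 2129.92 kN·m.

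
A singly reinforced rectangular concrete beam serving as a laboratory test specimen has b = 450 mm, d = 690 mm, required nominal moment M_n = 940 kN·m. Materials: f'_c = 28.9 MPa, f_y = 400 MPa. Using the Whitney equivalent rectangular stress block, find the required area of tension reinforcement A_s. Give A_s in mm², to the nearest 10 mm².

With M_n = 0.85 f'_c a b (d − a/2), solve the quadratic for a:
a = d − √(d² − 2M_n/(0.85 f'_c b)) = 690 − √(690² − 2 × 940×10⁶/(0.85 × 28.9 × 450)) = 136.80 mm.
A_s = 0.85 f'_c a b / f_y = 0.85 × 28.9 × 136.80 × 450 / 400 = 3780.6 mm².

A_s ≈ 3780 mm²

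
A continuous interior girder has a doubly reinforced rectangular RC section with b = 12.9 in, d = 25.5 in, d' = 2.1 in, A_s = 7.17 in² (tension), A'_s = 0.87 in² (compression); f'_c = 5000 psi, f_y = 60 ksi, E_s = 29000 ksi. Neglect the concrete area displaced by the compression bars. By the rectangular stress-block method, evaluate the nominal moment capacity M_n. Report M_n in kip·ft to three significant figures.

M_n ≈ 796 kip·ft

Assume both steels yield.
a = (A_s − A'_s) f_y/(0.85 f'_c b) = (7.17 − 0.87) × 60/(0.85 × 5 × 12.9) = 6.895 in.
c = a/β₁ = 6.895/0.8 = 8.619 in; ε'_s = 0.003(c − d')/c = 0.0023 ≥ ε_y = 0.0021, so the compression steel yields.
M_n = (A_s − A'_s) f_y (d − a/2) + A'_s f_y (d − d') = 378 × (25.5 − 3.4475) + 52.2 × (25.5 − 2.1) = 8335.8 + 1221.5 = 9557.3 kip·in = 9557.3/12 = 796.44 kip·ft.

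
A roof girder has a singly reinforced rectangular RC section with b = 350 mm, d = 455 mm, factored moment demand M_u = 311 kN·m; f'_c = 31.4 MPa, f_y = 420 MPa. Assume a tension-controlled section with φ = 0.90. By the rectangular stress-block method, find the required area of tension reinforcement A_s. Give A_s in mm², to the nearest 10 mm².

M_n = M_u/φ = 311/0.90 = 345.556 kN·m.
With M_n = 0.85 f'_c a b (d − a/2), solve the quadratic for a:
a = d − √(d² − 2M_n/(0.85 f'_c b)) = 455 − √(455² − 2 × 345.556×10⁶/(0.85 × 31.4 × 350)) = 90.25 mm.
A_s = 0.85 f'_c a b / f_y = 0.85 × 31.4 × 90.25 × 350 / 420 = 2007.3 mm².

A_s ≈ 2010 mm²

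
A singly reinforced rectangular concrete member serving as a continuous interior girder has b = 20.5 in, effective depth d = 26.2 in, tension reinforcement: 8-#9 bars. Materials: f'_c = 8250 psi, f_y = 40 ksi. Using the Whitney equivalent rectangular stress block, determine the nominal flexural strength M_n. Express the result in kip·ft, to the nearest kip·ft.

A_s = 8 × 1 = 8 in².
T = A_s f_y = 8 × 40 = 320 kips.
a = T/(0.85 f'_c b) = 320/(0.85 × 8.25 × 20.5) = 2.226 in.
M_n = T(d − a/2) = 320 × (26.2 − 1.113) = 8027.8 kip·in = 8027.8/12 = 668.98 kip·ft.

M_n ≈ 669 kip·ft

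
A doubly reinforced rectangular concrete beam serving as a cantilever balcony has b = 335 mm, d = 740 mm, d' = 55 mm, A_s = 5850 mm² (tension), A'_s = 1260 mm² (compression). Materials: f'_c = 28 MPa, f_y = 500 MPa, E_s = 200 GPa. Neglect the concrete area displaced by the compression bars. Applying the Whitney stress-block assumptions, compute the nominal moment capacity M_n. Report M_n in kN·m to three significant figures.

M_n ≈ 1800 kN·m

Assume both tension and compression steel yield.
Net tension couple steel: A_s − A'_s = 4590 mm².
a = (A_s − A'_s) f_y / (0.85 f'_c b) = 2295000/(0.85 × 28 × 335) = 287.85 mm.
c = a/β₁ = 287.85/0.85 = 338.65 mm; ε'_s = 0.003(c − d')/c = 0.0025 ≥ f_y/E_s = 0.0025, so compression steel does yield.
M_n = (A_s − A'_s) f_y (d − a/2) + A'_s f_y (d − d') = [2295000 × (740 − 143.925) + 630000 × (740 − 55)] × 10⁻⁶ = 1367.99 + 431.55 = 1799.54 kN·m.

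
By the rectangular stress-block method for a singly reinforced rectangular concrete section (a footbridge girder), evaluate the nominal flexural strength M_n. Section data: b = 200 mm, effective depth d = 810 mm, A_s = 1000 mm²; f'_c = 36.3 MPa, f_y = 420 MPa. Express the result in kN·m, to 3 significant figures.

T = A_s f_y = 1000 × 420 = 420000 N = 420 kN.
From C = T: a = T/(0.85 f'_c b) = 420000/(0.85 × 36.3 × 200) = 68.06 mm.
M_n = T(d − a/2) = 420 kN × (810 − 34.03) mm = 325.91 kN·m.

M_n ≈ 326 kN·m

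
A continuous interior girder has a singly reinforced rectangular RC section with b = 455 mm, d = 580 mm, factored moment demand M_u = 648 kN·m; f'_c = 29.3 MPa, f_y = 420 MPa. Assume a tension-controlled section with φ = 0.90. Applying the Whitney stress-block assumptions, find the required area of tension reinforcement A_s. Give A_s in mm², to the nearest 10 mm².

M_n = M_u/φ = 648/0.90 = 720 kN·m.
With M_n = 0.85 f'_c a b (d − a/2), solve the quadratic for a:
a = d − √(d² − 2M_n/(0.85 f'_c b)) = 580 − √(580² − 2 × 720×10⁶/(0.85 × 29.3 × 455)) = 122.48 mm.
A_s = 0.85 f'_c a b / f_y = 0.85 × 29.3 × 122.48 × 455 / 420 = 3304.6 mm².

A_s ≈ 3300 mm²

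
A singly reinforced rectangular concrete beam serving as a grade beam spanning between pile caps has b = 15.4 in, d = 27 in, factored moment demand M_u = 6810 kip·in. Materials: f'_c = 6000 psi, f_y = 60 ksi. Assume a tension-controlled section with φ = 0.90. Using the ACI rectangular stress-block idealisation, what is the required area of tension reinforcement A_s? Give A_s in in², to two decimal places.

A_s ≈ 5.03 in²

M_n = M_u/φ = 6810/0.90 = 7566.67 kip·in.
From M_n = 0.85 f'_c a b (d − a/2):
a = d − √(d² − 2M_n/(0.85 f'_c b)) = 27 − √(27² − 2 × 7566.67/(0.85 × 6 × 15.4)) = 3.841 in.
A_s = 0.85 f'_c a b / f_y = 0.85 × 6 × 3.841 × 15.4 / 60 = 5.028 in².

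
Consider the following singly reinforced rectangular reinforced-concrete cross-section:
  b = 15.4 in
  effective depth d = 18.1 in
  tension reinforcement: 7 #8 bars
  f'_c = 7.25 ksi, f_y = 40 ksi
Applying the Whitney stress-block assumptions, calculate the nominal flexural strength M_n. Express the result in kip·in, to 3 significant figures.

M_n ≈ 3750 kip·in

A_s = 7 × 0.79 = 5.53 in².
T = A_s f_y = 5.53 × 40 = 221.2 kips.
a = T/(0.85 f'_c b) = 221.2/(0.85 × 7.25 × 15.4) = 2.331 in.
M_n = T(d − a/2) = 221.2 × (18.1 − 1.1655) = 3745.9 kip·in.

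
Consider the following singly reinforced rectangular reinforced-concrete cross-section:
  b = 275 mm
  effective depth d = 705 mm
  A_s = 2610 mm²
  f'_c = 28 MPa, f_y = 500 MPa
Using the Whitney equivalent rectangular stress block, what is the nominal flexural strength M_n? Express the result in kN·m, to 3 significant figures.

M_n ≈ 790 kN·m

T = A_s f_y = 2610 × 500 = 1305000 N = 1305 kN.
From C = T: a = T/(0.85 f'_c b) = 1305000/(0.85 × 28 × 275) = 199.39 mm.
M_n = T(d − a/2) = 1305 kN × (705 − 99.695) mm = 789.92 kN·m.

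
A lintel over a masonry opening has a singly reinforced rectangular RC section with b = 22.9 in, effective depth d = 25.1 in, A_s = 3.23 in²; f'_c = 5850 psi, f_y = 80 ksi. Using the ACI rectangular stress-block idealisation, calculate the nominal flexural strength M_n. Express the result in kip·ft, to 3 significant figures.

T = A_s f_y = 3.23 × 80 = 258.4 kips.
a = T/(0.85 f'_c b) = 258.4/(0.85 × 5.85 × 22.9) = 2.269 in.
M_n = T(d − a/2) = 258.4 × (25.1 − 1.1345) = 6192.7 kip·in = 6192.7/12 = 516.06 kip·ft.

M_n ≈ 516 kip·ft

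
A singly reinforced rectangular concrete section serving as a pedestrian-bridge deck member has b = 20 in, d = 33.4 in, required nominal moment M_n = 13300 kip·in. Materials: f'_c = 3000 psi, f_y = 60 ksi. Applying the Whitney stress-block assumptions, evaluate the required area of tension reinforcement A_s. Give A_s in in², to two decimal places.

From M_n = 0.85 f'_c a b (d − a/2):
a = d − √(d² − 2M_n/(0.85 f'_c b)) = 33.4 − √(33.4² − 2 × 13300/(0.85 × 3 × 20)) = 9.028 in.
A_s = 0.85 f'_c a b / f_y = 0.85 × 3 × 9.028 × 20 / 60 = 7.674 in².

A_s ≈ 7.67 in²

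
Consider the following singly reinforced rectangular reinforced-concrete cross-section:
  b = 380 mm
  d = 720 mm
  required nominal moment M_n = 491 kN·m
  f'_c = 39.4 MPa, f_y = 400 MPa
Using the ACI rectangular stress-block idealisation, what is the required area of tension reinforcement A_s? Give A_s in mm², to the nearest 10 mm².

A_s ≈ 1770 mm²

With M_n = 0.85 f'_c a b (d − a/2), solve the quadratic for a:
a = d − √(d² − 2M_n/(0.85 f'_c b)) = 720 − √(720² − 2 × 491×10⁶/(0.85 × 39.4 × 380)) = 55.74 mm.
A_s = 0.85 f'_c a b / f_y = 0.85 × 39.4 × 55.74 × 380 / 400 = 1773.4 mm².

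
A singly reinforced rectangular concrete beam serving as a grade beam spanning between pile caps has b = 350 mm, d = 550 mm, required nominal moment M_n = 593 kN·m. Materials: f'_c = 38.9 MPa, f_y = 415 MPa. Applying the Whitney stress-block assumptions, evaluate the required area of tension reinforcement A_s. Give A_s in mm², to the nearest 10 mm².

A_s ≈ 2870 mm²

With M_n = 0.85 f'_c a b (d − a/2), solve the quadratic for a:
a = d − √(d² − 2M_n/(0.85 f'_c b)) = 550 − √(550² − 2 × 593×10⁶/(0.85 × 38.9 × 350)) = 102.77 mm.
A_s = 0.85 f'_c a b / f_y = 0.85 × 38.9 × 102.77 × 350 / 415 = 2865.9 mm².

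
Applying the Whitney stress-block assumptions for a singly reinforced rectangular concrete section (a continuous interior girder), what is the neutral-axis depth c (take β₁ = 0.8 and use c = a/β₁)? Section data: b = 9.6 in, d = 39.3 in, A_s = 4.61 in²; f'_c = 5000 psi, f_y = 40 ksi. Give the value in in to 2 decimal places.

T = A_s f_y = 4.61 × 40 = 184.4 kips.
a = T/(0.85 f'_c b) = 184.4/(0.85 × 5 × 9.6) = 4.5196 in.
With β₁ = 0.8, c = a/β₁ = 4.5196/0.8 = 5.65 in.

c ≈ 5.65 in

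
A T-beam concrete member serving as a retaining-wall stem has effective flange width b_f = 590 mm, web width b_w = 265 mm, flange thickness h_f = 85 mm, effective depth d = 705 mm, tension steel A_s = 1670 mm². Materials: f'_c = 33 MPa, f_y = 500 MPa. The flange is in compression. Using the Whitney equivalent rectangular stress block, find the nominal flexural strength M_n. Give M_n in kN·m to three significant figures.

M_n ≈ 568 kN·m

Tension: T = A_s f_y = 1670 × 500 = 835000 N.
Try a within the flange: a = T/(0.85 f'_c b_f) = 835000/(0.85 × 33 × 590) = 50.45 mm.
Since a = 50.45 ≤ h_f = 85 mm, the stress block lies entirely in the flange; analyse as a rectangular beam of width b_f.
M_n = T(d − a/2) = 835000 × (705 − 25.225) = 567.61 × 10⁶ N·mm.
M_n = 567.61 kN·m.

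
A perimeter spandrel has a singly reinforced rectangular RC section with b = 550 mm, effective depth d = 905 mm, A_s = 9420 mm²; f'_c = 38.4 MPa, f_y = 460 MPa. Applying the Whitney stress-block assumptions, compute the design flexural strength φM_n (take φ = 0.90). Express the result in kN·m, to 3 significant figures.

T = A_s f_y = 9420 × 460 = 4333200 N = 4333.2 kN.
From C = T: a = T/(0.85 f'_c b) = 4333200/(0.85 × 38.4 × 550) = 241.38 mm.
M_n = T(d − a/2) = 4333.2 kN × (905 − 120.69) mm = 3398.57 kN·m.
φM_n = 0.90 × 3398.57 = 3058.71 kN·m.

φM_n ≈ 3060 kN·m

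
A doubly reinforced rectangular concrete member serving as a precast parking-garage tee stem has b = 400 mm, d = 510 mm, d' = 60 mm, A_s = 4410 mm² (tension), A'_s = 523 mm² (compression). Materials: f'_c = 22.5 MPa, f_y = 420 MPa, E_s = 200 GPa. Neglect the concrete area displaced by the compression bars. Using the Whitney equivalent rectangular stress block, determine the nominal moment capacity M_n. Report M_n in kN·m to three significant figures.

Assume both tension and compression steel yield.
Net tension couple steel: A_s − A'_s = 3887 mm².
a = (A_s − A'_s) f_y / (0.85 f'_c b) = 1632540/(0.85 × 22.5 × 400) = 213.40 mm.
c = a/β₁ = 213.40/0.85 = 251.06 mm; ε'_s = 0.003(c − d')/c = 0.0023 ≥ f_y/E_s = 0.0021, so compression steel does yield.
M_n = (A_s − A'_s) f_y (d − a/2) + A'_s f_y (d − d') = [1632540 × (510 − 106.7) + 219660 × (510 − 60)] × 10⁻⁶ = 658.40 + 98.85 = 757.25 kN·m.

M_n ≈ 757 kN·m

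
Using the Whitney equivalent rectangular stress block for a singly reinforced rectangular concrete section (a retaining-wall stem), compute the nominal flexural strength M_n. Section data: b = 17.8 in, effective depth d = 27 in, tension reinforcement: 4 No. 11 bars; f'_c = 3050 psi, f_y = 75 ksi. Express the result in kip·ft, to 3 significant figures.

A_s = 4 × 1.56 = 6.24 in².
T = A_s f_y = 6.24 × 75 = 468 kips.
a = T/(0.85 f'_c b) = 468/(0.85 × 3.05 × 17.8) = 10.142 in.
M_n = T(d − a/2) = 468 × (27 − 5.071) = 10262.8 kip·in = 10262.8/12 = 855.23 kip·ft.

M_n ≈ 855 kip·ft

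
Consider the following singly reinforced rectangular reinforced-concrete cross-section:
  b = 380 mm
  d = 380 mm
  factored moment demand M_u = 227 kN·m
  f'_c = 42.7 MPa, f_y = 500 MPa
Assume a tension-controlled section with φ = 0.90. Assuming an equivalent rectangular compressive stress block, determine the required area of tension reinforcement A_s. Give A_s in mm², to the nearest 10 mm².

A_s ≈ 1420 mm²

M_n = M_u/φ = 227/0.90 = 252.222 kN·m.
With M_n = 0.85 f'_c a b (d − a/2), solve the quadratic for a:
a = d − √(d² − 2M_n/(0.85 f'_c b)) = 380 − √(380² − 2 × 252.222×10⁶/(0.85 × 42.7 × 380)) = 51.63 mm.
A_s = 0.85 f'_c a b / f_y = 0.85 × 42.7 × 51.63 × 380 / 500 = 1424.2 mm².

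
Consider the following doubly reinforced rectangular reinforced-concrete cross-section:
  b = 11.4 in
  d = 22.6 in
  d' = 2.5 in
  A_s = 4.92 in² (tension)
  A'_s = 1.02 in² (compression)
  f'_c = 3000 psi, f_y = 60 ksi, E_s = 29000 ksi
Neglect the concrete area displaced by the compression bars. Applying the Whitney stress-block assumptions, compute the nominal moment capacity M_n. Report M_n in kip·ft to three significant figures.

M_n ≈ 465 kip·ft

Assume both steels yield.
a = (A_s − A'_s) f_y/(0.85 f'_c b) = (4.92 − 1.02) × 60/(0.85 × 3 × 11.4) = 8.050 in.
c = a/β₁ = 8.050/0.85 = 9.471 in; ε'_s = 0.003(c − d')/c = 0.0022 ≥ ε_y = 0.0021, so the compression steel yields.
M_n = (A_s − A'_s) f_y (d − a/2) + A'_s f_y (d − d') = 234 × (22.6 − 4.025) + 61.2 × (22.6 − 2.5) = 4346.6 + 1230.1 = 5576.7 kip·in = 5576.7/12 = 464.73 kip·ft.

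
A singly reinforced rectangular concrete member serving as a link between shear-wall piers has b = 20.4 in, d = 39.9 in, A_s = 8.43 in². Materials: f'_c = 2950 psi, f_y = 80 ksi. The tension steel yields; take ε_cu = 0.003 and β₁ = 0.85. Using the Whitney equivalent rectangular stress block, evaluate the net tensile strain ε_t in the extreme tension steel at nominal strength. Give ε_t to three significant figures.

ε_t ≈ 0.00472

a = A_s f_y/(0.85 f'_c b) = 13.184 in.
β₁ = 0.85, so c = a/β₁ = 13.184/0.85 = 15.511 in.
From the linear strain diagram with ε_cu = 0.003: ε_t = 0.003 (d − c)/c = 0.003 × (39.9 − 15.511)/15.511 = 0.00472.
ε_t is between 0.004 and 0.005 — transition zone.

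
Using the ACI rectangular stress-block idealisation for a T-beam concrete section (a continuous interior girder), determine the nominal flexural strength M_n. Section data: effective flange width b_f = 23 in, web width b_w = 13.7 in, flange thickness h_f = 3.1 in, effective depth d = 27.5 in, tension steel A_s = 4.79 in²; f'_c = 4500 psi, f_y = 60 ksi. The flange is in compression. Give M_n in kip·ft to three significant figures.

M_n ≈ 619 kip·ft

Tension: T = A_s f_y = 4.79 × 60 = 287.4 kips.
Try a within the flange: a = T/(0.85 f'_c b_f) = 287.4/(0.85 × 4.5 × 23) = 3.267 in.
a = 3.267 > h_f = 3.1 in: the block extends into the web. Split into flange-overhang and web parts.
C_f = 0.85 f'_c (b_f − b_w) h_f = 0.85 × 4.5 × (23 − 13.7) × 3.1 = 110.3 kips.
Remaining web compression depth: a_w = (T − C_f)/(0.85 f'_c b_w) = (287.4 − 110.3)/(0.85 × 4.5 × 13.7) = 3.380 in.
M_n = C_f(d − h_f/2) + (T − C_f)(d − a_w/2) = 110.3 × (27.5 − 1.55) + 177.1 × (27.5 − 1.69) = 2862.3 + 4571.0 = 7433.3 kip·in.
M_n = 7433.3/12 = 619.44 kip·ft.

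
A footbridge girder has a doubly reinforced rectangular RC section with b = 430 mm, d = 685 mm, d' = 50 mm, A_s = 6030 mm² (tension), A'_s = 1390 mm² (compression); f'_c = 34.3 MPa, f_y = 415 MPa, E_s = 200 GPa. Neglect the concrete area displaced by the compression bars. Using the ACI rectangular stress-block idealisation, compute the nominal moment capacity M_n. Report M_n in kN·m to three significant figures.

Assume both tension and compression steel yield.
Net tension couple steel: A_s − A'_s = 4640 mm².
a = (A_s − A'_s) f_y / (0.85 f'_c b) = 1925600/(0.85 × 34.3 × 430) = 153.60 mm.
c = a/β₁ = 153.60/0.805 = 190.81 mm; ε'_s = 0.003(c − d')/c = 0.0022 ≥ f_y/E_s = 0.0021, so compression steel does yield.
M_n = (A_s − A'_s) f_y (d − a/2) + A'_s f_y (d − d') = [1925600 × (685 − 76.8) + 576850 × (685 − 50)] × 10⁻⁶ = 1171.15 + 366.30 = 1537.45 kN·m.

M_n ≈ 1540 kN·m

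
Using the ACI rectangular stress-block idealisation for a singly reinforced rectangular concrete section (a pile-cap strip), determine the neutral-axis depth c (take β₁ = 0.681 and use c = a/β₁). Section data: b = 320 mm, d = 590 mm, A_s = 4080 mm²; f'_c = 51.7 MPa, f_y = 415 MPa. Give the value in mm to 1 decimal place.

T = A_s f_y = 4080 × 415 = 1693200 N = 1693.2 kN.
Setting C = 0.85 f'_c a b equal to T: a = 1693200/(0.85 × 51.7 × 320) = 120.406 mm.
With β₁ = 0.681, c = a/β₁ = 120.406/0.681 = 176.8 mm.

c ≈ 176.8 mm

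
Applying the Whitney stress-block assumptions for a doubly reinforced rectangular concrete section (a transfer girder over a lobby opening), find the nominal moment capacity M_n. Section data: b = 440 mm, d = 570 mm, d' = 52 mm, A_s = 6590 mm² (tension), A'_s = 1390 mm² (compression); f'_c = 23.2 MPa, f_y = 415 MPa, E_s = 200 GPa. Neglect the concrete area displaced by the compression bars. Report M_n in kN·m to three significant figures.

M_n ≈ 1260 kN·m

Assume both tension and compression steel yield.
Net tension couple steel: A_s − A'_s = 5200 mm².
a = (A_s − A'_s) f_y / (0.85 f'_c b) = 2158000/(0.85 × 23.2 × 440) = 248.71 mm.
c = a/β₁ = 248.71/0.85 = 292.60 mm; ε'_s = 0.003(c − d')/c = 0.0025 ≥ f_y/E_s = 0.0021, so compression steel does yield.
M_n = (A_s − A'_s) f_y (d − a/2) + A'_s f_y (d − d') = [2158000 × (570 − 124.355) + 576850 × (570 − 52)] × 10⁻⁶ = 961.70 + 298.81 = 1260.51 kN·m.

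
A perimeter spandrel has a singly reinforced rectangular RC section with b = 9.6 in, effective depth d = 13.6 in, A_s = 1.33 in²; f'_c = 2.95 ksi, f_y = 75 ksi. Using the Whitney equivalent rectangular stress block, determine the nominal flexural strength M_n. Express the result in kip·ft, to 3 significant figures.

M_n ≈ 95.8 kip·ft

T = A_s f_y = 1.33 × 75 = 99.75 kips.
a = T/(0.85 f'_c b) = 99.75/(0.85 × 2.95 × 9.6) = 4.144 in.
M_n = T(d − a/2) = 99.75 × (13.6 − 2.072) = 1149.9 kip·in = 1149.9/12 = 95.83 kip·ft.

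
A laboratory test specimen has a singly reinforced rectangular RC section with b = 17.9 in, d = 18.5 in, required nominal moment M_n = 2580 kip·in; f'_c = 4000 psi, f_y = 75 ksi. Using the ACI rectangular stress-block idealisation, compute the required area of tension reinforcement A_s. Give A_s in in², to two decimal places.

From M_n = 0.85 f'_c a b (d − a/2):
a = d − √(d² − 2M_n/(0.85 f'_c b)) = 18.5 − √(18.5² − 2 × 2580/(0.85 × 4 × 17.9)) = 2.454 in.
A_s = 0.85 f'_c a b / f_y = 0.85 × 4 × 2.454 × 17.9 / 75 = 1.991 in².

A_s ≈ 1.99 in²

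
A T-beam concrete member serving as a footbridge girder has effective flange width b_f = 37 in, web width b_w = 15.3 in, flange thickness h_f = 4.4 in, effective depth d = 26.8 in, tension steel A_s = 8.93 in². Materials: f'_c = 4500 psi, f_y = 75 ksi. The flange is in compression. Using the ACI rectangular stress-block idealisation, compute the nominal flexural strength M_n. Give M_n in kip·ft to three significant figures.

Tension: T = A_s f_y = 8.93 × 75 = 669.75 kips.
Try a within the flange: a = T/(0.85 f'_c b_f) = 669.75/(0.85 × 4.5 × 37) = 4.732 in.
a = 4.732 > h_f = 4.4 in: the block extends into the web. Split into flange-overhang and web parts.
C_f = 0.85 f'_c (b_f − b_w) h_f = 0.85 × 4.5 × (37 − 15.3) × 4.4 = 365.2 kips.
Remaining web compression depth: a_w = (T − C_f)/(0.85 f'_c b_w) = (669.75 − 365.2)/(0.85 × 4.5 × 15.3) = 5.204 in.
M_n = C_f(d − h_f/2) + (T − C_f)(d − a_w/2) = 365.2 × (26.8 − 2.2) + 304.55 × (26.8 − 2.602) = 8983.9 + 7369.5 = 16353.4 kip·in.
M_n = 16353.4/12 = 1362.78 kip·ft.

M_n ≈ 1360 kip·ft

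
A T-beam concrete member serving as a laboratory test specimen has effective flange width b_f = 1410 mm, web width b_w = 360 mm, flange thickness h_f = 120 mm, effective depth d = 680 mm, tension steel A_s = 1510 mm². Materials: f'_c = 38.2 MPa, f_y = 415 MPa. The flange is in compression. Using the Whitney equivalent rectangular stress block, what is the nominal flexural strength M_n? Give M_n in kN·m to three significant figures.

Tension: T = A_s f_y = 1510 × 415 = 626650 N.
Try a within the flange: a = T/(0.85 f'_c b_f) = 626650/(0.85 × 38.2 × 1410) = 13.69 mm.
Since a = 13.69 ≤ h_f = 120 mm, the stress block lies entirely in the flange; analyse as a rectangular beam of width b_f.
M_n = T(d − a/2) = 626650 × (680 − 6.845) = 421.83 × 10⁶ N·mm.
M_n = 421.83 kN·m.

M_n ≈ 422 kN·m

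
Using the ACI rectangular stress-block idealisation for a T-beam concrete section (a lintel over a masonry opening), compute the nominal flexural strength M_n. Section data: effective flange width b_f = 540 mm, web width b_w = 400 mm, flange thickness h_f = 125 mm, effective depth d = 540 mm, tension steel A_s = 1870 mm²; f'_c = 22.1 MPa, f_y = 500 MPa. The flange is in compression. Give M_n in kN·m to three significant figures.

M_n ≈ 462 kN·m

Tension: T = A_s f_y = 1870 × 500 = 935000 N.
Try a within the flange: a = T/(0.85 f'_c b_f) = 935000/(0.85 × 22.1 × 540) = 92.17 mm.
Since a = 92.17 ≤ h_f = 125 mm, the stress block lies entirely in the flange; analyse as a rectangular beam of width b_f.
M_n = T(d − a/2) = 935000 × (540 − 46.085) = 461.81 × 10⁶ N·mm.
M_n = 461.81 kN·m.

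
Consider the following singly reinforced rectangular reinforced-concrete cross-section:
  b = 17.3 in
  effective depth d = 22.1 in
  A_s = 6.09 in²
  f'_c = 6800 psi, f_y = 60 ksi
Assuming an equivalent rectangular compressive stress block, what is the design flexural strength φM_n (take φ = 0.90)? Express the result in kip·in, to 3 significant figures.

T = A_s f_y = 6.09 × 60 = 365.4 kips.
a = T/(0.85 f'_c b) = 365.4/(0.85 × 6.8 × 17.3) = 3.654 in.
M_n = T(d − a/2) = 365.4 × (22.1 − 1.827) = 7407.8 kip·in.
φM_n = 0.90 × 7407.8 = 6667.0 kip·in.

φM_n ≈ 6670 kip·in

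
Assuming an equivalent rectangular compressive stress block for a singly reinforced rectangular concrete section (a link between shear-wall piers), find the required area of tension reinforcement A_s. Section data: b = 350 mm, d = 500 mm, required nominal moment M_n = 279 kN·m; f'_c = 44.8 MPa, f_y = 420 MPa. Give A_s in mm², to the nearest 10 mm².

With M_n = 0.85 f'_c a b (d − a/2), solve the quadratic for a:
a = d − √(d² − 2M_n/(0.85 f'_c b)) = 500 − √(500² − 2 × 279×10⁶/(0.85 × 44.8 × 350)) = 43.78 mm.
A_s = 0.85 f'_c a b / f_y = 0.85 × 44.8 × 43.78 × 350 / 420 = 1389.3 mm².

A_s ≈ 1390 mm²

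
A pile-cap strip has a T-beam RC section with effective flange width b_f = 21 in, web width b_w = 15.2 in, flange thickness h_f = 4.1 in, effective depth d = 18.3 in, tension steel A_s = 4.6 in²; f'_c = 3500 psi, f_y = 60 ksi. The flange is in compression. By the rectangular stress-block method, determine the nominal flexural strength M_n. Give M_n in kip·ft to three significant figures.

M_n ≈ 370 kip·ft

Tension: T = A_s f_y = 4.6 × 60 = 276 kips.
Try a within the flange: a = T/(0.85 f'_c b_f) = 276/(0.85 × 3.5 × 21) = 4.418 in.
a = 4.418 > h_f = 4.1 in: the block extends into the web. Split into flange-overhang and web parts.
C_f = 0.85 f'_c (b_f − b_w) h_f = 0.85 × 3.5 × (21 − 15.2) × 4.1 = 70.7 kips.
Remaining web compression depth: a_w = (T − C_f)/(0.85 f'_c b_w) = (276 − 70.7)/(0.85 × 3.5 × 15.2) = 4.540 in.
M_n = C_f(d − h_f/2) + (T − C_f)(d − a_w/2) = 70.7 × (18.3 − 2.05) + 205.3 × (18.3 − 2.27) = 1148.9 + 3291.0 = 4439.9 kip·in.
M_n = 4439.9/12 = 369.99 kip·ft.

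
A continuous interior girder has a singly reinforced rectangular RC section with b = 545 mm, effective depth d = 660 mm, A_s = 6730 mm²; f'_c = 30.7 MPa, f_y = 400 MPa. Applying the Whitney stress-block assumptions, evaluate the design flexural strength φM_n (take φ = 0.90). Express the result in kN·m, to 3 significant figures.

T = A_s f_y = 6730 × 400 = 2692000 N = 2692 kN.
From C = T: a = T/(0.85 f'_c b) = 2692000/(0.85 × 30.7 × 545) = 189.29 mm.
M_n = T(d − a/2) = 2692 kN × (660 − 94.645) mm = 1521.94 kN·m.
φM_n = 0.90 × 1521.94 = 1369.75 kN·m.

φM_n ≈ 1370 kN·m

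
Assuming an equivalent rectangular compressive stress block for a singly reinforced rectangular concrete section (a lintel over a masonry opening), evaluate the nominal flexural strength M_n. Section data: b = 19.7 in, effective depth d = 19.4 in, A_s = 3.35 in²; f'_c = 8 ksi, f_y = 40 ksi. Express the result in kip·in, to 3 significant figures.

T = A_s f_y = 3.35 × 40 = 134 kips.
a = T/(0.85 f'_c b) = 134/(0.85 × 8 × 19.7) = 1.000 in.
M_n = T(d − a/2) = 134 × (19.4 − 0.5) = 2532.6 kip·in.

M_n ≈ 2530 kip·in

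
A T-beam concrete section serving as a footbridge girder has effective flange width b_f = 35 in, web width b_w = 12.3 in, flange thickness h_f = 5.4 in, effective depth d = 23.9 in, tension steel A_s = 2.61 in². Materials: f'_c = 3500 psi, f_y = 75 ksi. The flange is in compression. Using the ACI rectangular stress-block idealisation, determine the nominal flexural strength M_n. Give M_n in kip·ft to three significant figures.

Tension: T = A_s f_y = 2.61 × 75 = 195.75 kips.
Try a within the flange: a = T/(0.85 f'_c b_f) = 195.75/(0.85 × 3.5 × 35) = 1.880 in.
Since a = 1.880 ≤ h_f = 5.4 in, the stress block lies entirely in the flange; analyse as a rectangular beam of width b_f.
M_n = T(d − a/2) = 195.75 × (23.9 − 0.94) = 4494.4 kip·in.
M_n = 4494.4/12 = 374.53 kip·ft.

M_n ≈ 375 kip·ft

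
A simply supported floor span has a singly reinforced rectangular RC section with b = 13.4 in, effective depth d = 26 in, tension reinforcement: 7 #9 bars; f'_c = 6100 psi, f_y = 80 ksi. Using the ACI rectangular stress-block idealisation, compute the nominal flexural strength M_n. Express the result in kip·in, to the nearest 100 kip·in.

A_s = 7 × 1 = 7 in².
T = A_s f_y = 7 × 80 = 560 kips.
a = T/(0.85 f'_c b) = 560/(0.85 × 6.1 × 13.4) = 8.060 in.
M_n = T(d − a/2) = 560 × (26 − 4.03) = 12303.2 kip·in.

M_n ≈ 12300 kip·in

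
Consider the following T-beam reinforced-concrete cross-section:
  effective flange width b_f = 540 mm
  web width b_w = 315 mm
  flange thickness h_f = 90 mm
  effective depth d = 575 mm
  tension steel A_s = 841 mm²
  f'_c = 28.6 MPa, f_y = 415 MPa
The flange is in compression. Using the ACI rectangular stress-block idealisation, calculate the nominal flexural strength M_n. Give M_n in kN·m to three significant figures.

Tension: T = A_s f_y = 841 × 415 = 349015 N.
Try a within the flange: a = T/(0.85 f'_c b_f) = 349015/(0.85 × 28.6 × 540) = 26.59 mm.
Since a = 26.59 ≤ h_f = 90 mm, the stress block lies entirely in the flange; analyse as a rectangular beam of width b_f.
M_n = T(d − a/2) = 349015 × (575 − 13.295) = 196.04 × 10⁶ N·mm.
M_n = 196.04 kN·m.

M_n ≈ 196 kN·m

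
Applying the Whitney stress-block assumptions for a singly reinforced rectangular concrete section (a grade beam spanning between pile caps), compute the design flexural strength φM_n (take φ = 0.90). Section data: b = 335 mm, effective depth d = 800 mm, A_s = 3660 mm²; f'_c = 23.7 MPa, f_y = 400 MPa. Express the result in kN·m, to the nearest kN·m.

T = A_s f_y = 3660 × 400 = 1464000 N = 1464 kN.
From C = T: a = T/(0.85 f'_c b) = 1464000/(0.85 × 23.7 × 335) = 216.93 mm.
M_n = T(d − a/2) = 1464 kN × (800 − 108.465) mm = 1012.41 kN·m.
φM_n = 0.90 × 1012.41 = 911.17 kN·m.

φM_n ≈ 911 kN·m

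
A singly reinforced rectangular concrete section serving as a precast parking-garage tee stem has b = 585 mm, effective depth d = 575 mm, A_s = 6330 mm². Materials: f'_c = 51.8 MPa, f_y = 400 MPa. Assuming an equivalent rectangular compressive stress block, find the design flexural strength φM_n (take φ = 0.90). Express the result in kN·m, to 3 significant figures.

φM_n ≈ 1200 kN·m

T = A_s f_y = 6330 × 400 = 2532000 N = 2532 kN.
From C = T: a = T/(0.85 f'_c b) = 2532000/(0.85 × 51.8 × 585) = 98.30 mm.
M_n = T(d − a/2) = 2532 kN × (575 − 49.15) mm = 1331.45 kN·m.
φM_n = 0.90 × 1331.45 = 1198.31 kN·m.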